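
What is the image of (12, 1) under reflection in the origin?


Transformation: reflection
Original point: (12, 1)
Rule for reflection through the origin: (x, y) -> (-x, -y)
Apply: (12, 1) -> (-12, -1)
(-12, -1)


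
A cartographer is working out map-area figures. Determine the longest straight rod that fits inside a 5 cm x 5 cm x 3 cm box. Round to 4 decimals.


Shape: rectangular box (space diagonal)
l = 5 cm, w = 5 cm, h = 3 cm
Visualize: the diagonal of the base, then a right triangle with that diagonal and the height.
Formula: d = sqrt(l^2 + w^2 + h^2)
l^2 + w^2 + h^2 = 25 + 25 + 9 = 59
d = sqrt(59)
d = 7.6811
7.6811 cm


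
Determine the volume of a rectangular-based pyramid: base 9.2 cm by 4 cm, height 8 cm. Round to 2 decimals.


Shape: rectangular pyramid
Base: 9.2 cm x 4 cm, Height h = 8 cm
Formula: V = (1/3) * base_area * h
base_area = 9.2 * 4 = 36.8
base_area * h = 36.8 * 8 = 294.4
V = 294.4 / 3
V = 98.13
98.13 cm^3


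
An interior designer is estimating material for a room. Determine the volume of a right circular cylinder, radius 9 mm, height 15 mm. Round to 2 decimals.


Shape: cylinder
Radius r = 9 mm, Height h = 15 mm
Formula: V = pi * r^2 * h
r^2 = 81
V = pi * 81 * 15
V = 1215 * pi
V = 3817.04
3817.04 mm^3


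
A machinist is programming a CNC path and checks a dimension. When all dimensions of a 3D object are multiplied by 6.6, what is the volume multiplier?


Linear scale factor k = 6.6
Rule: under a linear scaling by k, volumes scale by k^3.
k^3 = 6.6 * 6.6 * 6.6
k^3 = 43.56 * 6.6
k^3 = 287.496
Volume scales by a factor of 287.496.
287.496 (dimensionless)


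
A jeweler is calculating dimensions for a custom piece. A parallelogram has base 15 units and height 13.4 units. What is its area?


Shape: parallelogram
Base b = 15 units, Height h = 13.4 units
Formula: A = b * h
A = 15 * 13.4
A = 201
201 units^2


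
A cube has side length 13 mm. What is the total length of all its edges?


Shape: cube
Side s = 13 mm
A cube has 12 edges, all equal.
Formula: total edge length = 12 * s
Total = 12 * 13
Total = 156
156 mm


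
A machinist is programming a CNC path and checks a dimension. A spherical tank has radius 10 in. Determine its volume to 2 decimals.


Shape: sphere
Radius r = 10 in
Formula: V = (4/3) * pi * r^3
r^3 = 1000
(4/3) * 1000 = 1333.333333
V = 1333.333333 * pi
V = 4188.79
4188.79 in^3


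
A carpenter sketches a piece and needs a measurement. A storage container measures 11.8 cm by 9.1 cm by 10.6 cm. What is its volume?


Shape: rectangular prism
l = 11.8 cm, w = 9.1 cm, h = 10.6 cm
Formula: V = l * w * h
V = 11.8 * 9.1 * 10.6
V = 107.38 * 10.6
V = 1138.228
1138.228 cm^3


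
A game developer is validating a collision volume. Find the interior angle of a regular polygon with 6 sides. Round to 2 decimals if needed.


Shape: regular hexagon (6 sides)
Formula: interior angle = (n - 2) * 180 / n
(n - 2) = 4
(n - 2) * 180 = 720
angle = 720 / 6
angle = 120
120 degrees


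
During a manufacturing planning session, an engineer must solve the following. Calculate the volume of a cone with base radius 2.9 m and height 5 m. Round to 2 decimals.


Shape: cone
Radius r = 2.9 m, Height h = 5 m
Formula: V = (1/3) * pi * r^2 * h
r^2 = 8.41
pi * r^2 * h = pi * 8.41 * 5 = 42.05 * pi
V = 42.05 * pi / 3
V = 44.03
44.03 m^3


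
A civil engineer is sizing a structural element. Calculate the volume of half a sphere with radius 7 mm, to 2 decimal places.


Shape: hemisphere (half of a sphere)
Radius r = 7 mm
Formula: V = (1/2) * (4/3) * pi * r^3 = (2/3) * pi * r^3
r^3 = 343
(2/3) * 343 = 228.666667
V = 228.666667 * pi
V = 718.38
718.38 mm^3


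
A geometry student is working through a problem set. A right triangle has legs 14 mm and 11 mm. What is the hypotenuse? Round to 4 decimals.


Shape: right triangle
Legs a = 14 mm, b = 11 mm
Formula: c = sqrt(a^2 + b^2)
a^2 = 196, b^2 = 121
a^2 + b^2 = 317
c = sqrt(317)
c = 17.8045
17.8045 mm


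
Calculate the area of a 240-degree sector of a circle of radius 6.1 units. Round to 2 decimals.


Shape: circular sector
Radius r = 6.1 units, Angle = 240 degrees
Formula: A = (angle/360) * pi * r^2
r^2 = 37.21
Fraction of circle = 240/360
A = (240/360) * pi * 37.21
A = 24.806667 * pi
A = 77.93
77.93 units^2


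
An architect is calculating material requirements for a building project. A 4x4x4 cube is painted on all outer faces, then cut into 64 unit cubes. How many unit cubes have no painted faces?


Large cube: 4 x 4 x 4, cut into unit cubes.
n = 4, so n - 2 = 2
Unpainted cubes form the interior (n - 2)^3 block.
(n - 2)^3 = 2^3 = 8
8 unit cubes


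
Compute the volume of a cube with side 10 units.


Shape: cube
Side s = 10 units
Formula: V = s^3
V = 10 * 10 * 10
V = 100 * 10
V = 1000
1000 units^3


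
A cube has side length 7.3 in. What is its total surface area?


Shape: cube
Side s = 7.3 in
A cube has 6 square faces.
Formula: SA = 6 * s^2
s^2 = 53.29
SA = 6 * 53.29
SA = 319.74
319.74 in^2


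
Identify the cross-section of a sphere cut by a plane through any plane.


Solid: sphere
Cutting plane: through any plane
Visualize the intersection of the plane with the solid's surface.
The boundary of the cut region is a circle.
circle


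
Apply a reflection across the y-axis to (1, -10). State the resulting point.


Transformation: reflection
Original point: (1, -10)
Rule for reflection over the y-axis: (x, y) -> (-x, y)
Apply: (1, -10) -> (-1, -10)
(-1, -10)


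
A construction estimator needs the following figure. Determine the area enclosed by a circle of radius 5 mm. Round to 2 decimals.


Shape: circle
Radius r = 5 mm
Formula: A = pi * r^2
r^2 = 5^2 = 25
A = pi * 25
A = 78.54
78.54 mm^2


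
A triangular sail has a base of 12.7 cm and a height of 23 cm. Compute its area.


Shape: triangle
Base b = 12.7 cm, Height h = 23 cm
Formula: A = (1/2) * b * h
A = 0.5 * 12.7 * 23
A = 0.5 * 292.1
A = 146.05
146.05 cm^2


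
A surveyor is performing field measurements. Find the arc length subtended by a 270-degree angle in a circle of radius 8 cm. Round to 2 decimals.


Shape: circular arc
Radius r = 8 cm, Angle = 270 degrees
Formula: L = (angle/360) * 2 * pi * r
2 * pi * r = 16 * pi
L = (270/360) * 16 * pi
L = 12 * pi
L = 37.7
37.7 cm


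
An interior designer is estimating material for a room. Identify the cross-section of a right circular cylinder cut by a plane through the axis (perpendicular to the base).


Solid: right circular cylinder
Cutting plane: through the axis (perpendicular to the base)
Visualize the intersection of the plane with the solid's surface.
The boundary of the cut region is a rectangle.
rectangle


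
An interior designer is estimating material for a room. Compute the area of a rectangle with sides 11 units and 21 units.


Shape: rectangle
Length l = 11 units, Width w = 21 units
Formula: A = l * w
A = 11 * 21
A = 231
231 units^2


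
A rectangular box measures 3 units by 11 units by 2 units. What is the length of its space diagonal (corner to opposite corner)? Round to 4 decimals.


Shape: rectangular box (space diagonal)
l = 3 units, w = 11 units, h = 2 units
Visualize: the diagonal of the base, then a right triangle with that diagonal and the height.
Formula: d = sqrt(l^2 + w^2 + h^2)
l^2 + w^2 + h^2 = 9 + 121 + 4 = 134
d = sqrt(134)
d = 11.5758
11.5758 units


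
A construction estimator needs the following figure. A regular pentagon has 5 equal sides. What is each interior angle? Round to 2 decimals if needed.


Shape: regular pentagon (5 sides)
Formula: interior angle = (n - 2) * 180 / n
(n - 2) = 3
(n - 2) * 180 = 540
angle = 540 / 5
angle = 108
108 degrees


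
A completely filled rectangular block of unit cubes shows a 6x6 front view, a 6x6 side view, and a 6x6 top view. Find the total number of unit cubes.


Orthographic views of a solid rectangular block:
Front view 6 x 6 -> length = 6, height = 6
Side view 6 x 6 -> width = 6, height = 6 (consistent)
Top view 6 x 6 -> confirms length = 6, width = 6
The block is 6 x 6 x 6.
Total unit cubes = 6 * 6 * 6 = 216
216 unit cubes


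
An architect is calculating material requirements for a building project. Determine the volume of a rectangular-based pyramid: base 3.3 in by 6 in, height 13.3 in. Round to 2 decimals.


Shape: rectangular pyramid
Base: 3.3 in x 6 in, Height h = 13.3 in
Formula: V = (1/3) * base_area * h
base_area = 3.3 * 6 = 19.8
base_area * h = 19.8 * 13.3 = 263.34
V = 263.34 / 3
V = 87.78
87.78 in^3


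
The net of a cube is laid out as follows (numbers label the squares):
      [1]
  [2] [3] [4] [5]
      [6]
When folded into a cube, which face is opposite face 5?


Net: cross layout. Take square 3 as the base (bottom).
Fold the four squares in the horizontal row up around 3: 2 -> left, 4 -> right, 5 wraps to the top.
Fold 1 and 6 up from 3: 1 -> back, 6 -> front.
Opposite pairs are therefore: (1, 6), (2, 4), (3, 5).
Face 5 is opposite face 3.
face 3


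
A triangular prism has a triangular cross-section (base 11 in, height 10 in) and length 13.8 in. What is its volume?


Shape: triangular prism
Triangle base = 11 in, triangle height = 10 in, prism length L = 13.8 in
Formula: V = (1/2 * b * h_tri) * L
Cross-section area = 0.5 * 11 * 10 = 55
V = 55 * 13.8
V = 759
759 in^3


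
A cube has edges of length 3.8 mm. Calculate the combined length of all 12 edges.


Shape: cube
Side s = 3.8 mm
A cube has 12 edges, all equal.
Formula: total edge length = 12 * s
Total = 12 * 3.8
Total = 45.6
45.6 mm


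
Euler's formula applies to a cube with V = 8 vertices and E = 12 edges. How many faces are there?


Polyhedron: cube
Euler's formula for convex polyhedra: V - E + F = 2
Given: V = 8 vertices and E = 12 edges
Solve for F:
F = 2 + E - V = 2 + 12 - 8 = 6
6 faces


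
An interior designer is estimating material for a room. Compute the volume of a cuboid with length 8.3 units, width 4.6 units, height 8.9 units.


Shape: rectangular prism
l = 8.3 units, w = 4.6 units, h = 8.9 units
Formula: V = l * w * h
V = 8.3 * 4.6 * 8.9
V = 38.18 * 8.9
V = 339.802
339.802 units^3


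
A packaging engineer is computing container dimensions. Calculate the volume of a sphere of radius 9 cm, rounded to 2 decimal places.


Shape: sphere
Radius r = 9 cm
Formula: V = (4/3) * pi * r^3
r^3 = 729
(4/3) * 729 = 972
V = 972 * pi
V = 3053.63
3053.63 cm^3


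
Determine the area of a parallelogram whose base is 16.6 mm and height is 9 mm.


Shape: parallelogram
Base b = 16.6 mm, Height h = 9 mm
Formula: A = b * h
A = 16.6 * 9
A = 149.4
149.4 mm^2


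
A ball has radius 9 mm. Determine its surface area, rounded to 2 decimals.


Shape: sphere
Radius r = 9 mm
Formula: SA = 4 * pi * r^2
r^2 = 81
SA = 4 * pi * 81
SA = 324 * pi
SA = 1017.88
1017.88 mm^2


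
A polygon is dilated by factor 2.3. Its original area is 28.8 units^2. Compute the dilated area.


Linear scale factor k = 2.3
Original area = 28.8 units^2
Rule: under a linear scaling by k, areas scale by k^2.
k^2 = 2.3^2 = 5.29
New area = 28.8 * 5.29
New area = 152.352
152.352 units^2


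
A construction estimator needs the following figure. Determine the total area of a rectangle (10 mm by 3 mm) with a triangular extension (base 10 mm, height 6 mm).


Composite shape: rectangle + triangle
Rectangle area = 10 * 3 = 30
Triangle area = 0.5 * 10 * 6 = 30
Total = 30 + 30
Total = 60
60 mm^2


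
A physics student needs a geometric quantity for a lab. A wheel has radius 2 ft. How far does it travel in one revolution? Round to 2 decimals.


Shape: circle
Radius r = 2 ft
Formula: C = 2 * pi * r
C = 2 * pi * 2
C = 4 * pi
C = 12.57
12.57 ft


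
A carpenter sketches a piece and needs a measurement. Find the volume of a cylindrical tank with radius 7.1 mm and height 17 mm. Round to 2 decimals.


Shape: cylinder
Radius r = 7.1 mm, Height h = 17 mm
Formula: V = pi * r^2 * h
r^2 = 50.41
V = pi * 50.41 * 17
V = 856.97 * pi
V = 2692.25
2692.25 mm^3


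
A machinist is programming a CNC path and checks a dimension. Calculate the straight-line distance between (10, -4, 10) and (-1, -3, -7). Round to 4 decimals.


3D distance between two points
P1 = (10, -4, 10), P2 = (-1, -3, -7)
Formula: d = sqrt((x2-x1)^2 + (y2-y1)^2 + (z2-z1)^2)
dx = -1 - 10 = -11
dy = -3 - -4 = 1
dz = -7 - 10 = -17
dx^2 + dy^2 + dz^2 = 121 + 1 + 289 = 411
d = sqrt(411)
d = 20.2731
20.2731 units


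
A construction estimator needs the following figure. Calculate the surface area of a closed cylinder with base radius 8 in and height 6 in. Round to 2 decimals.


Shape: closed cylinder
Radius r = 8 in, Height h = 6 in
Formula: SA = 2*pi*r^2 + 2*pi*r*h = 2*pi*r*(r + h)
r + h = 14
2 * r * (r + h) = 2 * 8 * 14 = 224
SA = 224 * pi
SA = 703.72
703.72 in^2


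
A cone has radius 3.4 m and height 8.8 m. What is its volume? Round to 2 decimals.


Shape: cone
Radius r = 3.4 m, Height h = 8.8 m
Formula: V = (1/3) * pi * r^2 * h
r^2 = 11.56
pi * r^2 * h = pi * 11.56 * 8.8 = 101.728 * pi
V = 101.728 * pi / 3
V = 106.53
106.53 m^3


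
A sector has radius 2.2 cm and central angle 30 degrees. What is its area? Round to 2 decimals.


Shape: circular sector
Radius r = 2.2 cm, Angle = 30 degrees
Formula: A = (angle/360) * pi * r^2
r^2 = 4.84
Fraction of circle = 30/360
A = (30/360) * pi * 4.84
A = 0.403333 * pi
A = 1.27
1.27 cm^2


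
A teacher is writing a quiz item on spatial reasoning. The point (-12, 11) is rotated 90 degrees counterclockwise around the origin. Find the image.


Transformation: rotation about the origin
Original point: (-12, 11)
Rule for 90 deg counterclockwise: (x, y) -> (-y, x)
Apply: (-12, 11) -> (-11, -12)
(-11, -12)


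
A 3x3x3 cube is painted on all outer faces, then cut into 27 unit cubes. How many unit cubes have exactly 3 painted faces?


Large cube: 3 x 3 x 3, cut into unit cubes.
Cubes with 3 painted faces are at the corners. A cube always has 8 corners.
Count = 8
8 unit cubes


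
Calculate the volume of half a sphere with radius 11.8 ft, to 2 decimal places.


Shape: hemisphere (half of a sphere)
Radius r = 11.8 ft
Formula: V = (1/2) * (4/3) * pi * r^3 = (2/3) * pi * r^3
r^3 = 1643.032
(2/3) * 1643.032 = 1095.354667
V = 1095.354667 * pi
V = 3441.16
3441.16 ft^3


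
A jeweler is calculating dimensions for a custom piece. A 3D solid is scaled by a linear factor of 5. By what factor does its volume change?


Linear scale factor k = 5
Rule: under a linear scaling by k, volumes scale by k^3.
k^3 = 5 * 5 * 5
k^3 = 25 * 5
k^3 = 125
Volume scales by a factor of 125.
125 (dimensionless)


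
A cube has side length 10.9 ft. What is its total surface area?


Shape: cube
Side s = 10.9 ft
A cube has 6 square faces.
Formula: SA = 6 * s^2
s^2 = 118.81
SA = 6 * 118.81
SA = 712.86
712.86 ft^2


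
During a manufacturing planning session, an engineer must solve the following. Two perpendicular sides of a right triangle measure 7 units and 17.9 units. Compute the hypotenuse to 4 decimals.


Shape: right triangle
Legs a = 7 units, b = 17.9 units
Formula: c = sqrt(a^2 + b^2)
a^2 = 49, b^2 = 320.41
a^2 + b^2 = 369.41
c = sqrt(369.41)
c = 19.22
19.22 units


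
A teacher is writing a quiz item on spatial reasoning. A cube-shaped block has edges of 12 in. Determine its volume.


Shape: cube
Side s = 12 in
Formula: V = s^3
V = 12 * 12 * 12
V = 144 * 12
V = 1728
1728 in^3


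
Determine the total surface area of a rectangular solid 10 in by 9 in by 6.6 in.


Shape: rectangular prism
l = 10 in, w = 9 in, h = 6.6 in
Formula: SA = 2(lw + lh + wh)
lw = 90, lh = 66, wh = 59.4
lw + lh + wh = 215.4
SA = 2 * 215.4
SA = 430.8
430.8 in^2


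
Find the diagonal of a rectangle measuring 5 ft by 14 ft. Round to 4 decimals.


Shape: rectangle (diagonal via Pythagoras)
Sides: 5 ft and 14 ft
Formula: d = sqrt(l^2 + w^2)
l^2 = 25, w^2 = 196
l^2 + w^2 = 221
d = sqrt(221)
d = 14.8661
14.8661 ft


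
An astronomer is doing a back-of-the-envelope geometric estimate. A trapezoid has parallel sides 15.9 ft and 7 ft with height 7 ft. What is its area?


Shape: trapezoid
Parallel sides a = 15.9 ft, b = 7 ft; Height h = 7 ft
Formula: A = (a + b) * h / 2
a + b = 15.9 + 7 = 22.9
A = 22.9 * 7 / 2
A = 160.3 / 2
A = 80.15
80.15 ft^2


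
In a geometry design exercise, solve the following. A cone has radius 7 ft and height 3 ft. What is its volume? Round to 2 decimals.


Shape: cone
Radius r = 7 ft, Height h = 3 ft
Formula: V = (1/3) * pi * r^2 * h
r^2 = 49
pi * r^2 * h = pi * 49 * 3 = 147 * pi
V = 147 * pi / 3
V = 153.94
153.94 ft^3


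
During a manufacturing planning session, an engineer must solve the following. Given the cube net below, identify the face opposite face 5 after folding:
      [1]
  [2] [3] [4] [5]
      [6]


Net: cross layout. Take square 3 as the base (bottom).
Fold the four squares in the horizontal row up around 3: 2 -> left, 4 -> right, 5 wraps to the top.
Fold 1 and 6 up from 3: 1 -> back, 6 -> front.
Opposite pairs are therefore: (1, 6), (2, 4), (3, 5).
Face 5 is opposite face 3.
face 3


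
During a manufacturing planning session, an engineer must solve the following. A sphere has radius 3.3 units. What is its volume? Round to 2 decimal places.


Shape: sphere
Radius r = 3.3 units
Formula: V = (4/3) * pi * r^3
r^3 = 35.937
(4/3) * 35.937 = 47.916
V = 47.916 * pi
V = 150.53
150.53 units^3


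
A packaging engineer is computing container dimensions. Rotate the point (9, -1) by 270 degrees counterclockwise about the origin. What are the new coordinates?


Transformation: rotation about the origin
Original point: (9, -1)
Rule for 270 deg counterclockwise: (x, y) -> (y, -x)
Apply: (9, -1) -> (-1, -9)
(-1, -9)


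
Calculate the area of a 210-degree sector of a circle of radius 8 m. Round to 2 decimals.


Shape: circular sector
Radius r = 8 m, Angle = 210 degrees
Formula: A = (angle/360) * pi * r^2
r^2 = 64
Fraction of circle = 210/360
A = (210/360) * pi * 64
A = 37.333333 * pi
A = 117.29
117.29 m^2


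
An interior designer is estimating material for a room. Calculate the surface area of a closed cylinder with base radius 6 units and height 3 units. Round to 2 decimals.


Shape: closed cylinder
Radius r = 6 units, Height h = 3 units
Formula: SA = 2*pi*r^2 + 2*pi*r*h = 2*pi*r*(r + h)
r + h = 9
2 * r * (r + h) = 2 * 6 * 9 = 108
SA = 108 * pi
SA = 339.29
339.29 units^2


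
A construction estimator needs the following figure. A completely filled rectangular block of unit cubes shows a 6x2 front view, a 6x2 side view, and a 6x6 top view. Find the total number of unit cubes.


Orthographic views of a solid rectangular block:
Front view 6 x 2 -> length = 6, height = 2
Side view 6 x 2 -> width = 6, height = 2 (consistent)
Top view 6 x 6 -> confirms length = 6, width = 6
The block is 6 x 6 x 2.
Total unit cubes = 6 * 6 * 2 = 72
72 unit cubes


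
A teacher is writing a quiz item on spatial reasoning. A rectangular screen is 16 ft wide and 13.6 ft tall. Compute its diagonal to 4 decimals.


Shape: rectangle (diagonal via Pythagoras)
Sides: 16 ft and 13.6 ft
Formula: d = sqrt(l^2 + w^2)
l^2 = 256, w^2 = 184.96
l^2 + w^2 = 440.96
d = sqrt(440.96)
d = 20.999
20.999 ft


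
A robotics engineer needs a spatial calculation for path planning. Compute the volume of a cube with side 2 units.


Shape: cube
Side s = 2 units
Formula: V = s^3
V = 2 * 2 * 2
V = 4 * 2
V = 8
8 units^3


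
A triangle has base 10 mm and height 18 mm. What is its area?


Shape: triangle
Base b = 10 mm, Height h = 18 mm
Formula: A = (1/2) * b * h
A = 0.5 * 10 * 18
A = 0.5 * 180
A = 90
90 mm^2


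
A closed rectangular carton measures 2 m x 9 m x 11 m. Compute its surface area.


Shape: rectangular prism
l = 2 m, w = 9 m, h = 11 m
Formula: SA = 2(lw + lh + wh)
lw = 18, lh = 22, wh = 99
lw + lh + wh = 139
SA = 2 * 139
SA = 278
278 m^2


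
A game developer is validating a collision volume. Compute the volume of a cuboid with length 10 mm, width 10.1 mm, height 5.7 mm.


Shape: rectangular prism
l = 10 mm, w = 10.1 mm, h = 5.7 mm
Formula: V = l * w * h
V = 10 * 10.1 * 5.7
V = 101 * 5.7
V = 575.7
575.7 mm^3


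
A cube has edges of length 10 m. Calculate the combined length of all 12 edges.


Shape: cube
Side s = 10 m
A cube has 12 edges, all equal.
Formula: total edge length = 12 * s
Total = 12 * 10
Total = 120
120 m


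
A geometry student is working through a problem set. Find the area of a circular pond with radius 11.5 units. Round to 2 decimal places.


Shape: circle
Radius r = 11.5 units
Formula: A = pi * r^2
r^2 = 11.5^2 = 132.25
A = pi * 132.25
A = 415.48
415.48 units^2


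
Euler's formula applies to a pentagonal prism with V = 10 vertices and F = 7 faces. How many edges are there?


Polyhedron: pentagonal prism
Euler's formula for convex polyhedra: V - E + F = 2
Given: V = 10 vertices and F = 7 faces
Solve for E:
E = V + F - 2 = 10 + 7 - 2 = 15
15 edges


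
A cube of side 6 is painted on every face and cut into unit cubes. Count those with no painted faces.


Large cube: 6 x 6 x 6, cut into unit cubes.
n = 6, so n - 2 = 4
Unpainted cubes form the interior (n - 2)^3 block.
(n - 2)^3 = 4^3 = 64
64 unit cubes


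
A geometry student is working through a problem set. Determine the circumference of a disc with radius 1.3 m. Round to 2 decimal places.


Shape: circle
Radius r = 1.3 m
Formula: C = 2 * pi * r
C = 2 * pi * 1.3
C = 2.6 * pi
C = 8.17
8.17 m


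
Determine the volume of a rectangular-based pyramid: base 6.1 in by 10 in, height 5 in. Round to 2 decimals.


Shape: rectangular pyramid
Base: 6.1 in x 10 in, Height h = 5 in
Formula: V = (1/3) * base_area * h
base_area = 6.1 * 10 = 61
base_area * h = 61 * 5 = 305
V = 305 / 3
V = 101.67
101.67 in^3


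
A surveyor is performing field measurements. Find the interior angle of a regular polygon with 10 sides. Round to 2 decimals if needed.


Shape: regular decagon (10 sides)
Formula: interior angle = (n - 2) * 180 / n
(n - 2) = 8
(n - 2) * 180 = 1440
angle = 1440 / 10
angle = 144
144 degrees


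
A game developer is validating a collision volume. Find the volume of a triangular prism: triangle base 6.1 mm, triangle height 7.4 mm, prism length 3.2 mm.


Shape: triangular prism
Triangle base = 6.1 mm, triangle height = 7.4 mm, prism length L = 3.2 mm
Formula: V = (1/2 * b * h_tri) * L
Cross-section area = 0.5 * 6.1 * 7.4 = 22.57
V = 22.57 * 3.2
V = 72.224
72.224 mm^3


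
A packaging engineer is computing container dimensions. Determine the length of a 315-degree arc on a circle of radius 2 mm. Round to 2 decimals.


Shape: circular arc
Radius r = 2 mm, Angle = 315 degrees
Formula: L = (angle/360) * 2 * pi * r
2 * pi * r = 4 * pi
L = (315/360) * 4 * pi
L = 3.5 * pi
L = 11
11 mm


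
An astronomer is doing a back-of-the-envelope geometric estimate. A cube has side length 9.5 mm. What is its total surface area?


Shape: cube
Side s = 9.5 mm
A cube has 6 square faces.
Formula: SA = 6 * s^2
s^2 = 90.25
SA = 6 * 90.25
SA = 541.5
541.5 mm^2


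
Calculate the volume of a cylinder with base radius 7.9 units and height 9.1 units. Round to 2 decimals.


Shape: cylinder
Radius r = 7.9 units, Height h = 9.1 units
Formula: V = pi * r^2 * h
r^2 = 62.41
V = pi * 62.41 * 9.1
V = 567.931 * pi
V = 1784.21
1784.21 units^3


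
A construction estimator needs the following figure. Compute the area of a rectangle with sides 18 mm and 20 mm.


Shape: rectangle
Length l = 18 mm, Width w = 20 mm
Formula: A = l * w
A = 18 * 20
A = 360
360 mm^2


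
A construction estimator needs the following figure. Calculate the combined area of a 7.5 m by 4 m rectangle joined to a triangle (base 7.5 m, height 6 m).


Composite shape: rectangle + triangle
Rectangle area = 7.5 * 4 = 30
Triangle area = 0.5 * 7.5 * 6 = 22.5
Total = 30 + 22.5
Total = 52.5
52.5 m^2


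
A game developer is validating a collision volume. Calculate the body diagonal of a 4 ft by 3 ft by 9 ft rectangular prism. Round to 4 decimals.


Shape: rectangular box (space diagonal)
l = 4 ft, w = 3 ft, h = 9 ft
Visualize: the diagonal of the base, then a right triangle with that diagonal and the height.
Formula: d = sqrt(l^2 + w^2 + h^2)
l^2 + w^2 + h^2 = 16 + 9 + 81 = 106
d = sqrt(106)
d = 10.2956
10.2956 ft


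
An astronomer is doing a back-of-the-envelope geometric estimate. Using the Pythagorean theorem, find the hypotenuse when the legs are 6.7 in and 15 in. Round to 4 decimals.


Shape: right triangle
Legs a = 6.7 in, b = 15 in
Formula: c = sqrt(a^2 + b^2)
a^2 = 44.89, b^2 = 225
a^2 + b^2 = 269.89
c = sqrt(269.89)
c = 16.4283
16.4283 in


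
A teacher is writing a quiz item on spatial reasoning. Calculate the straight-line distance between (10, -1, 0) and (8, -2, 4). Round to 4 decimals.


3D distance between two points
P1 = (10, -1, 0), P2 = (8, -2, 4)
Formula: d = sqrt((x2-x1)^2 + (y2-y1)^2 + (z2-z1)^2)
dx = 8 - 10 = -2
dy = -2 - -1 = -1
dz = 4 - 0 = 4
dx^2 + dy^2 + dz^2 = 4 + 1 + 16 = 21
d = sqrt(21)
d = 4.5826
4.5826 units


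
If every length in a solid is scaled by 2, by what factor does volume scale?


Linear scale factor k = 2
Rule: under a linear scaling by k, volumes scale by k^3.
k^3 = 2 * 2 * 2
k^3 = 4 * 2
k^3 = 8
Volume scales by a factor of 8.
8 (dimensionless)


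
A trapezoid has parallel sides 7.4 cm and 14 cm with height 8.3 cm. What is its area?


Shape: trapezoid
Parallel sides a = 7.4 cm, b = 14 cm; Height h = 8.3 cm
Formula: A = (a + b) * h / 2
a + b = 7.4 + 14 = 21.4
A = 21.4 * 8.3 / 2
A = 177.62 / 2
A = 88.81
88.81 cm^2


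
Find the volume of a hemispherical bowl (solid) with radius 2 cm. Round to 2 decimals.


Shape: hemisphere (half of a sphere)
Radius r = 2 cm
Formula: V = (1/2) * (4/3) * pi * r^3 = (2/3) * pi * r^3
r^3 = 8
(2/3) * 8 = 5.333333
V = 5.333333 * pi
V = 16.76
16.76 cm^3


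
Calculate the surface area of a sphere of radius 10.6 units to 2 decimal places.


Shape: sphere
Radius r = 10.6 units
Formula: SA = 4 * pi * r^2
r^2 = 112.36
SA = 4 * pi * 112.36
SA = 449.44 * pi
SA = 1411.96
1411.96 units^2


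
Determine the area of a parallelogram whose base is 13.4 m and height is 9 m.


Shape: parallelogram
Base b = 13.4 m, Height h = 9 m
Formula: A = b * h
A = 13.4 * 9
A = 120.6
120.6 m^2


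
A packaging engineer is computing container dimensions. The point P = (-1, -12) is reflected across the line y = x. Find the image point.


Transformation: reflection
Original point: (-1, -12)
Rule for reflection over y = x: (x, y) -> (y, x)
Apply: (-1, -12) -> (-12, -1)
(-12, -1)


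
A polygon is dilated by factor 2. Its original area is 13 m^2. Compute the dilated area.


Linear scale factor k = 2
Original area = 13 m^2
Rule: under a linear scaling by k, areas scale by k^2.
k^2 = 2^2 = 4
New area = 13 * 4
New area = 52
52 m^2


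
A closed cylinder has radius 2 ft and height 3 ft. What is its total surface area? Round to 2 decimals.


Shape: closed cylinder
Radius r = 2 ft, Height h = 3 ft
Formula: SA = 2*pi*r^2 + 2*pi*r*h = 2*pi*r*(r + h)
r + h = 5
2 * r * (r + h) = 2 * 2 * 5 = 20
SA = 20 * pi
SA = 62.83
62.83 ft^2


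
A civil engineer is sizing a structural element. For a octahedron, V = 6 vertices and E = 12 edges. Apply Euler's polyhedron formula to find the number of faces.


Polyhedron: octahedron
Euler's formula for convex polyhedra: V - E + F = 2
Given: V = 6 vertices and E = 12 edges
Solve for F:
F = 2 + E - V = 2 + 12 - 6 = 8
8 faces


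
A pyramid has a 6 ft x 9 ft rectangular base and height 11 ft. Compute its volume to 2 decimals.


Shape: rectangular pyramid
Base: 6 ft x 9 ft, Height h = 11 ft
Formula: V = (1/3) * base_area * h
base_area = 6 * 9 = 54
base_area * h = 54 * 11 = 594
V = 594 / 3
V = 198
198 ft^3


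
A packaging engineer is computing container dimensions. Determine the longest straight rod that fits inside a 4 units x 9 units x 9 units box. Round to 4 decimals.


Shape: rectangular box (space diagonal)
l = 4 units, w = 9 units, h = 9 units
Visualize: the diagonal of the base, then a right triangle with that diagonal and the height.
Formula: d = sqrt(l^2 + w^2 + h^2)
l^2 + w^2 + h^2 = 16 + 81 + 81 = 178
d = sqrt(178)
d = 13.3417
13.3417 units


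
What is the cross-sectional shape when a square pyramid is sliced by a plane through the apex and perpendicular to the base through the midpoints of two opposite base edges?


Solid: square pyramid
Cutting plane: through the apex and perpendicular to the base through the midpoints of two opposite base edges
Visualize the intersection of the plane with the solid's surface.
The boundary of the cut region is a isosceles triangle.
isosceles triangle


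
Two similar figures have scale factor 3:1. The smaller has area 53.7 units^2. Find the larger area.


Linear scale factor k = 3
Original area = 53.7 units^2
Rule: under a linear scaling by k, areas scale by k^2.
k^2 = 3^2 = 9
New area = 53.7 * 9
New area = 483.3
483.3 units^2


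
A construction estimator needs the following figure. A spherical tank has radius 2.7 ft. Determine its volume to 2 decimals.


Shape: sphere
Radius r = 2.7 ft
Formula: V = (4/3) * pi * r^3
r^3 = 19.683
(4/3) * 19.683 = 26.244
V = 26.244 * pi
V = 82.45
82.45 ft^3


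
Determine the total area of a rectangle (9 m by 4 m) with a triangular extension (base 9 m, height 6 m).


Composite shape: rectangle + triangle
Rectangle area = 9 * 4 = 36
Triangle area = 0.5 * 9 * 6 = 27
Total = 36 + 27
Total = 63
63 m^2


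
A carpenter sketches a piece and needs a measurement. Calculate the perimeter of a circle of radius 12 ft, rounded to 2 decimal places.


Shape: circle
Radius r = 12 ft
Formula: C = 2 * pi * r
C = 2 * pi * 12
C = 24 * pi
C = 75.4
75.4 ft


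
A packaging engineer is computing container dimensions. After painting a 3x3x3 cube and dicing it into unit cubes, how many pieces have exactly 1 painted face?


Large cube: 3 x 3 x 3, cut into unit cubes.
n = 3, so n - 2 = 1
Cubes with 1 painted face lie in the interior of each face.
A cube has 6 faces; each contributes (n - 2)^2 = 1 such cubes.
Count = 6 * 1 = 6
6 unit cubes


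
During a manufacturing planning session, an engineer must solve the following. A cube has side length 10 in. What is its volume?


Shape: cube
Side s = 10 in
Formula: V = s^3
V = 10 * 10 * 10
V = 100 * 10
V = 1000
1000 in^3


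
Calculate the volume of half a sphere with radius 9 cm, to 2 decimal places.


Shape: hemisphere (half of a sphere)
Radius r = 9 cm
Formula: V = (1/2) * (4/3) * pi * r^3 = (2/3) * pi * r^3
r^3 = 729
(2/3) * 729 = 486
V = 486 * pi
V = 1526.81
1526.81 cm^3


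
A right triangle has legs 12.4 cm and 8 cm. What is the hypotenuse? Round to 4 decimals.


Shape: right triangle
Legs a = 12.4 cm, b = 8 cm
Formula: c = sqrt(a^2 + b^2)
a^2 = 153.76, b^2 = 64
a^2 + b^2 = 217.76
c = sqrt(217.76)
c = 14.7567
14.7567 cm


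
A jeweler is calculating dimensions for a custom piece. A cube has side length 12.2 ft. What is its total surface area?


Shape: cube
Side s = 12.2 ft
A cube has 6 square faces.
Formula: SA = 6 * s^2
s^2 = 148.84
SA = 6 * 148.84
SA = 893.04
893.04 ft^2


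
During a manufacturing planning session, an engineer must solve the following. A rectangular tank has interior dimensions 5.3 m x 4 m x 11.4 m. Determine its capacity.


Shape: rectangular prism
l = 5.3 m, w = 4 m, h = 11.4 m
Formula: V = l * w * h
V = 5.3 * 4 * 11.4
V = 21.2 * 11.4
V = 241.68
241.68 m^3


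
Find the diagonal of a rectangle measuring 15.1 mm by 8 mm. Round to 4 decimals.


Shape: rectangle (diagonal via Pythagoras)
Sides: 15.1 mm and 8 mm
Formula: d = sqrt(l^2 + w^2)
l^2 = 228.01, w^2 = 64
l^2 + w^2 = 292.01
d = sqrt(292.01)
d = 17.0883
17.0883 mm


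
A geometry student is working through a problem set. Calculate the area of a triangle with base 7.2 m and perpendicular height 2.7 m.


Shape: triangle
Base b = 7.2 m, Height h = 2.7 m
Formula: A = (1/2) * b * h
A = 0.5 * 7.2 * 2.7
A = 0.5 * 19.44
A = 9.72
9.72 m^2


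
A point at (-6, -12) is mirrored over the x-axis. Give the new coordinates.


Transformation: reflection
Original point: (-6, -12)
Rule for reflection over the x-axis: (x, y) -> (x, -y)
Apply: (-6, -12) -> (-6, 12)
(-6, 12)


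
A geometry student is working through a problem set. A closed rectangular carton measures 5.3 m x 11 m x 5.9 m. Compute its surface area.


Shape: rectangular prism
l = 5.3 m, w = 11 m, h = 5.9 m
Formula: SA = 2(lw + lh + wh)
lw = 58.3, lh = 31.27, wh = 64.9
lw + lh + wh = 154.47
SA = 2 * 154.47
SA = 308.94
308.94 m^2


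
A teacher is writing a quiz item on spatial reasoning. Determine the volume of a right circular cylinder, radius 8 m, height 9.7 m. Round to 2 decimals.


Shape: cylinder
Radius r = 8 m, Height h = 9.7 m
Formula: V = pi * r^2 * h
r^2 = 64
V = pi * 64 * 9.7
V = 620.8 * pi
V = 1950.3
1950.3 m^3


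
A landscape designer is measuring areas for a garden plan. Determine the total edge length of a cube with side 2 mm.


Shape: cube
Side s = 2 mm
A cube has 12 edges, all equal.
Formula: total edge length = 12 * s
Total = 12 * 2
Total = 24
24 mm


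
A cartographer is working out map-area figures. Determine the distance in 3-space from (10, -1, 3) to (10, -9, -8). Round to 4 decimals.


3D distance between two points
P1 = (10, -1, 3), P2 = (10, -9, -8)
Formula: d = sqrt((x2-x1)^2 + (y2-y1)^2 + (z2-z1)^2)
dx = 10 - 10 = 0
dy = -9 - -1 = -8
dz = -8 - 3 = -11
dx^2 + dy^2 + dz^2 = 0 + 64 + 121 = 185
d = sqrt(185)
d = 13.6015
13.6015 units


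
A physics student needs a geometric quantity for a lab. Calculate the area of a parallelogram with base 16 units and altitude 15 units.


Shape: parallelogram
Base b = 16 units, Height h = 15 units
Formula: A = b * h
A = 16 * 15
A = 240
240 units^2


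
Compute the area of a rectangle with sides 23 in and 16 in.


Shape: rectangle
Length l = 23 in, Width w = 16 in
Formula: A = l * w
A = 23 * 16
A = 368
368 in^2


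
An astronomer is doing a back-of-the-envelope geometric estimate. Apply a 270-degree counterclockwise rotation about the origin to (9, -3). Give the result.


Transformation: rotation about the origin
Original point: (9, -3)
Rule for 270 deg counterclockwise: (x, y) -> (y, -x)
Apply: (9, -3) -> (-3, -9)
(-3, -9)


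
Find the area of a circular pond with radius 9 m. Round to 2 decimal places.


Shape: circle
Radius r = 9 m
Formula: A = pi * r^2
r^2 = 9^2 = 81
A = pi * 81
A = 254.47
254.47 m^2


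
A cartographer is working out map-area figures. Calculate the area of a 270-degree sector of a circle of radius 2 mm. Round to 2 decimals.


Shape: circular sector
Radius r = 2 mm, Angle = 270 degrees
Formula: A = (angle/360) * pi * r^2
r^2 = 4
Fraction of circle = 270/360
A = (270/360) * pi * 4
A = 3 * pi
A = 9.42
9.42 mm^2


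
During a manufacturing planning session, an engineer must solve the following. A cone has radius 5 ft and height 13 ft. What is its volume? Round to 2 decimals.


Shape: cone
Radius r = 5 ft, Height h = 13 ft
Formula: V = (1/3) * pi * r^2 * h
r^2 = 25
pi * r^2 * h = pi * 25 * 13 = 325 * pi
V = 325 * pi / 3
V = 340.34
340.34 ft^3


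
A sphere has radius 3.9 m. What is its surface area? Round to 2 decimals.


Shape: sphere
Radius r = 3.9 m
Formula: SA = 4 * pi * r^2
r^2 = 15.21
SA = 4 * pi * 15.21
SA = 60.84 * pi
SA = 191.13
191.13 m^2


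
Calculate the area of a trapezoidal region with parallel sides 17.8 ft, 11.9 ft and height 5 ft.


Shape: trapezoid
Parallel sides a = 17.8 ft, b = 11.9 ft; Height h = 5 ft
Formula: A = (a + b) * h / 2
a + b = 17.8 + 11.9 = 29.7
A = 29.7 * 5 / 2
A = 148.5 / 2
A = 74.25
74.25 ft^2


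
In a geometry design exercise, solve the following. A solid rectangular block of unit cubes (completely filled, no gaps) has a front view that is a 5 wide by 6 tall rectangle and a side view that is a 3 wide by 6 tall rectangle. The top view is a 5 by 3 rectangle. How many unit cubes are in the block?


Orthographic views of a solid rectangular block:
Front view 5 x 6 -> length = 5, height = 6
Side view 3 x 6 -> width = 3, height = 6 (consistent)
Top view 5 x 3 -> confirms length = 5, width = 3
The block is 5 x 3 x 6.
Total unit cubes = 5 * 3 * 6 = 90
90 unit cubes


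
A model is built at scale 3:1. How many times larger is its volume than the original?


Linear scale factor k = 3
Rule: under a linear scaling by k, volumes scale by k^3.
k^3 = 3 * 3 * 3
k^3 = 9 * 3
k^3 = 27
Volume scales by a factor of 27.
27 (dimensionless)


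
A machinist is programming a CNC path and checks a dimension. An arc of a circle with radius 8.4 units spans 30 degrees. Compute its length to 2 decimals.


Shape: circular arc
Radius r = 8.4 units, Angle = 30 degrees
Formula: L = (angle/360) * 2 * pi * r
2 * pi * r = 16.8 * pi
L = (30/360) * 16.8 * pi
L = 1.4 * pi
L = 4.4
4.4 units


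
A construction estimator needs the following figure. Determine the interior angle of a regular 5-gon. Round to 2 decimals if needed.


Shape: regular pentagon (5 sides)
Formula: interior angle = (n - 2) * 180 / n
(n - 2) = 3
(n - 2) * 180 = 540
angle = 540 / 5
angle = 108
108 degrees


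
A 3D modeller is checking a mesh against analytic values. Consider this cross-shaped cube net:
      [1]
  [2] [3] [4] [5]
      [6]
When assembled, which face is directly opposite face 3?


Net: cross layout. Take square 3 as the base (bottom).
Fold the four squares in the horizontal row up around 3: 2 -> left, 4 -> right, 5 wraps to the top.
Fold 1 and 6 up from 3: 1 -> back, 6 -> front.
Opposite pairs are therefore: (1, 6), (2, 4), (3, 5).
Face 3 is opposite face 5.
face 5


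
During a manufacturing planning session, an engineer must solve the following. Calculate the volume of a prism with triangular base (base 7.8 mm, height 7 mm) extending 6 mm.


Shape: triangular prism
Triangle base = 7.8 mm, triangle height = 7 mm, prism length L = 6 mm
Formula: V = (1/2 * b * h_tri) * L
Cross-section area = 0.5 * 7.8 * 7 = 27.3
V = 27.3 * 6
V = 163.8
163.8 mm^3


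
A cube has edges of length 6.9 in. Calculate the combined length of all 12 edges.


Shape: cube
Side s = 6.9 in
A cube has 12 edges, all equal.
Formula: total edge length = 12 * s
Total = 12 * 6.9
Total = 82.8
82.8 in


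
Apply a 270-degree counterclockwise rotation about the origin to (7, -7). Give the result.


Transformation: rotation about the origin
Original point: (7, -7)
Rule for 270 deg counterclockwise: (x, y) -> (y, -x)
Apply: (7, -7) -> (-7, -7)
(-7, -7)


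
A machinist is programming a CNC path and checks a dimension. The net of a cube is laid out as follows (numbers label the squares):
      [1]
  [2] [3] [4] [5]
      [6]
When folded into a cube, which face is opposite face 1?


Net: cross layout. Take square 3 as the base (bottom).
Fold the four squares in the horizontal row up around 3: 2 -> left, 4 -> right, 5 wraps to the top.
Fold 1 and 6 up from 3: 1 -> back, 6 -> front.
Opposite pairs are therefore: (1, 6), (2, 4), (3, 5).
Face 1 is opposite face 6.
face 6


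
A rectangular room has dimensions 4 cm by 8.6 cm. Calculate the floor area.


Shape: rectangle
Length l = 4 cm, Width w = 8.6 cm
Formula: A = l * w
A = 4 * 8.6
A = 34.4
34.4 cm^2


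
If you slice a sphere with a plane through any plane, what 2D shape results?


Solid: sphere
Cutting plane: through any plane
Visualize the intersection of the plane with the solid's surface.
The boundary of the cut region is a circle.
circle


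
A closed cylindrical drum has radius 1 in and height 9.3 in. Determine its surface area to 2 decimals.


Shape: closed cylinder
Radius r = 1 in, Height h = 9.3 in
Formula: SA = 2*pi*r^2 + 2*pi*r*h = 2*pi*r*(r + h)
r + h = 10.3
2 * r * (r + h) = 2 * 1 * 10.3 = 20.6
SA = 20.6 * pi
SA = 64.72
64.72 in^2


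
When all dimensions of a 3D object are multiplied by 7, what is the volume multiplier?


Linear scale factor k = 7
Rule: under a linear scaling by k, volumes scale by k^3.
k^3 = 7 * 7 * 7
k^3 = 49 * 7
k^3 = 343
Volume scales by a factor of 343.
343 (dimensionless)
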